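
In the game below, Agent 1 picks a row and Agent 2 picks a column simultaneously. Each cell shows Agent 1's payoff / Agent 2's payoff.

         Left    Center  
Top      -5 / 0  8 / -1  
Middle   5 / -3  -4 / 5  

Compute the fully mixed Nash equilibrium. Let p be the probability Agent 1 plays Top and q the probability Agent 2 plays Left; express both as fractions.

p = 8/9, q = 6/11

Each player's mixing probability is pinned down by making the *other* player indifferent.
Agent 2 indifferent between Left and Center: p·0 + (1−p)·(-3) = p·(-1) + (1−p)·5 ⟹ (-3) + 3p = 5 + (-6)p ⟹ p = 8/9.
Agent 1 indifferent between Top and Middle: q·(-5) + (1−q)·8 = q·5 + (1−q)·(-4) ⟹ 8 + (-13)q = (-4) + 9q ⟹ q = 6/11.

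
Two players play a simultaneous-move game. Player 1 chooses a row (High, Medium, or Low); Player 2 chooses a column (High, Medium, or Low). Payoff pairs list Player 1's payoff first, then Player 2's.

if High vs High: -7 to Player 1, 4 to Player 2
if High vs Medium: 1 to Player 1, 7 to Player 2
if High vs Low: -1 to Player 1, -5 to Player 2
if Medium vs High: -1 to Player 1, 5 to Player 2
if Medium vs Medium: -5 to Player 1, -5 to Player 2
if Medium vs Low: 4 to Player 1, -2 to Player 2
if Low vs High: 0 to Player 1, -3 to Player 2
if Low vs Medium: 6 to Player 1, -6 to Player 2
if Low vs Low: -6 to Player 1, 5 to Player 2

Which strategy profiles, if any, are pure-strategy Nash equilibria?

Find each player's best response to every opponent strategy; NE are the intersections.
Player 1's best responses — vs High: Low (payoff 0); vs Medium: Low (payoff 6); vs Low: Medium (payoff 4).
Player 2's best responses — vs High: Medium (payoff 7); vs Medium: High (payoff 5); vs Low: Low (payoff 5).
No cell has both players best-responding. For instance, Player 1's best reply to High is Low, but against Low Player 2 prefers Low over High.

There is no pure-strategy Nash equilibrium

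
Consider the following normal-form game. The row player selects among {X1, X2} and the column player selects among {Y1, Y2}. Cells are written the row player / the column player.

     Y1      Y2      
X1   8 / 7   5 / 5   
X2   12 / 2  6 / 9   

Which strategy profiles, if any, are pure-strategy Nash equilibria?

(X2, Y2)

Check mutual best responses: a cell is a NE iff neither player can gain by unilaterally deviating.
The row player's best responses — vs Y1: X2 (payoff 12); vs Y2: X2 (payoff 6).
The column player's best responses — vs X1: Y1 (payoff 7); vs X2: Y2 (payoff 9).
The only mutual best response is (X2, Y2); neither player gains by switching there.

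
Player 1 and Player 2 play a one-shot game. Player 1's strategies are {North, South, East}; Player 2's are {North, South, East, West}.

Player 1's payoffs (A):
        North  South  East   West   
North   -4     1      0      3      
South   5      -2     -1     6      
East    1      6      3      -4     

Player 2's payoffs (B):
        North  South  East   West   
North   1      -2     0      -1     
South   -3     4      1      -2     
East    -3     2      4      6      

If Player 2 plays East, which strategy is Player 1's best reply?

East

With Player 2 fixed at East, Player 1's payoffs are: North → 0, South → -1, East → 3.
The maximum is 3, achieved by East.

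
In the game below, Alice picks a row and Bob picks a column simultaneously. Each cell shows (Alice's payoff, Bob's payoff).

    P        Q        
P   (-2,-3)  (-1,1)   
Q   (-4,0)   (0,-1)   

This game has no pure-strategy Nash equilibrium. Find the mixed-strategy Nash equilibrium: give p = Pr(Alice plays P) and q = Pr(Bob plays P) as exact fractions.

Each player's mixing probability is pinned down by making the *other* player indifferent.
Bob indifferent between P and Q: p·(-3) + (1−p)·0 = p·1 + (1−p)·(-1) ⟹ 0 + (-3)p = (-1) + 2p ⟹ p = 1/5.
Alice indifferent between P and Q: q·(-2) + (1−q)·(-1) = q·(-4) + (1−q)·0 ⟹ (-1) + (-1)q = 0 + (-4)q ⟹ q = 1/3.

p = 1/5, q = 1/3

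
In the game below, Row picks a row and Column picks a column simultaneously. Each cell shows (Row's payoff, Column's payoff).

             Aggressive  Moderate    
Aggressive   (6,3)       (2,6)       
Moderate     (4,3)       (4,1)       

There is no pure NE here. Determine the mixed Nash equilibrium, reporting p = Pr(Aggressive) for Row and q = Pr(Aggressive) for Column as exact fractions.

In a mixed NE each player is indifferent between their pure strategies, so the opponent's mix sets the indifference.
Column indifferent between Aggressive and Moderate: p·3 + (1−p)·3 = p·6 + (1−p)·1 ⟹ 3 + 0p = 1 + 5p ⟹ p = 2/5.
Row indifferent between Aggressive and Moderate: q·6 + (1−q)·2 = q·4 + (1−q)·4 ⟹ 2 + 4q = 4 + 0q ⟹ q = 1/2.

p = 2/5, q = 1/2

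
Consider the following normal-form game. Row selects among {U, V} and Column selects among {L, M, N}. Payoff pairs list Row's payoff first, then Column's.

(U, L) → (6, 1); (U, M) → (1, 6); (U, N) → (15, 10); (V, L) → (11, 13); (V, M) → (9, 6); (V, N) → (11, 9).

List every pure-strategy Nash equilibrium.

(U, N) and (V, L)

A profile is a Nash equilibrium when each player is best-responding to the other.
Row's best responses — vs L: V (payoff 11); vs M: V (payoff 9); vs N: U (payoff 15).
Column's best responses — vs U: N (payoff 10); vs V: L (payoff 13).
Mutual best responses occur at (U, N) and (V, L); at each, neither player gains by switching.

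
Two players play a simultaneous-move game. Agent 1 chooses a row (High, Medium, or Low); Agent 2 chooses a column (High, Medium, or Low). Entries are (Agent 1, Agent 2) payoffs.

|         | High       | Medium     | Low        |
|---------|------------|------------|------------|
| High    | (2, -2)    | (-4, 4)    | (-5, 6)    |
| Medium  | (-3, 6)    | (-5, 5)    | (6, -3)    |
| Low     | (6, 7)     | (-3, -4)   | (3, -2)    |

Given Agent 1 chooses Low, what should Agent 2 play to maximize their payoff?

High

With Agent 1 fixed at Low, Agent 2's payoffs are: High → 7, Medium → -4, Low → -2.
The maximum is 7, achieved by High.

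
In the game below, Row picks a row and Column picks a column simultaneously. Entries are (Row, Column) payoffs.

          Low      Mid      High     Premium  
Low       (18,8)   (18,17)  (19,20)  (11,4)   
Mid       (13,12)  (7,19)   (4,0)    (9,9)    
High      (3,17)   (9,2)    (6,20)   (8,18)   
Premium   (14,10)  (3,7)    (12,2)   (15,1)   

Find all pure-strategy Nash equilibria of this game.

(Low, High)

A profile is a Nash equilibrium when each player is best-responding to the other.
Row's best responses — vs Low: Low (payoff 18); vs Mid: Low (payoff 18); vs High: Low (payoff 19); vs Premium: Premium (payoff 15).
Column's best responses — vs Low: High (payoff 20); vs Mid: Mid (payoff 19); vs High: High (payoff 20); vs Premium: Low (payoff 10).
The only mutual best response is (Low, High); neither player gains by switching there.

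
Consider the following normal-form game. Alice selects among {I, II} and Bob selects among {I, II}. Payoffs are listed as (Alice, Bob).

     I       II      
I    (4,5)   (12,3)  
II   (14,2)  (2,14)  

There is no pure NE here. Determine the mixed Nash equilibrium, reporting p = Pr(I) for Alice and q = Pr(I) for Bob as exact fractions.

In a mixed NE each player is indifferent between their pure strategies, so the opponent's mix sets the indifference.
Bob indifferent between I and II: p·5 + (1−p)·2 = p·3 + (1−p)·14 ⟹ 2 + 3p = 14 + (-11)p ⟹ p = 6/7.
Alice indifferent between I and II: q·4 + (1−q)·12 = q·14 + (1−q)·2 ⟹ 12 + (-8)q = 2 + 12q ⟹ q = 1/2.

p = 6/7, q = 1/2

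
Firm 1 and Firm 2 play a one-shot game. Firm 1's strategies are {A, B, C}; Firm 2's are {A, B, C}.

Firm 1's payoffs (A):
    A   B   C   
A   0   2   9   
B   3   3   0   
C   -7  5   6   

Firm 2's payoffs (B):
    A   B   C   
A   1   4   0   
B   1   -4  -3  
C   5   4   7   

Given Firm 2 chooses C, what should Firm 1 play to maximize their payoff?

A

With Firm 2 fixed at C, Firm 1's payoffs are: A → 9, B → 0, C → 6.
The maximum is 9, achieved by A.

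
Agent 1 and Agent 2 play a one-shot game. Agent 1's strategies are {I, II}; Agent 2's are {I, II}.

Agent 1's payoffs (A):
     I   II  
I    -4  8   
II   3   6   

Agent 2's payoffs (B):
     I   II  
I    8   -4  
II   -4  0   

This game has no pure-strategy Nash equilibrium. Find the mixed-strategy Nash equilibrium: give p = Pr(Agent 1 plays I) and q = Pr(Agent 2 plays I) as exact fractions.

p = 1/4, q = 2/9

In a mixed NE each player is indifferent between their pure strategies, so the opponent's mix sets the indifference.
Agent 2 indifferent between I and II: p·8 + (1−p)·(-4) = p·(-4) + (1−p)·0 ⟹ (-4) + 12p = 0 + (-4)p ⟹ p = 1/4.
Agent 1 indifferent between I and II: q·(-4) + (1−q)·8 = q·3 + (1−q)·6 ⟹ 8 + (-12)q = 6 + (-3)q ⟹ q = 2/9.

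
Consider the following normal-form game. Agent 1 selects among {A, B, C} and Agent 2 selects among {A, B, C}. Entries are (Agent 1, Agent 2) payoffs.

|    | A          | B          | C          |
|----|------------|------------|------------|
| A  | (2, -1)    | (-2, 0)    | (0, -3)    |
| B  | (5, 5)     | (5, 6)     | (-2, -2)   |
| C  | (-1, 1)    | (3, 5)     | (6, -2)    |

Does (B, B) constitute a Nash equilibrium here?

Yes

Holding Agent 2 at B: Agent 1 gets 5 from B, versus -2 from A, 3 from C. No profitable deviation for Agent 1.
Holding Agent 1 at B: Agent 2 gets 6 from B, versus 5 from A, -2 from C. No profitable deviation for Agent 2 either.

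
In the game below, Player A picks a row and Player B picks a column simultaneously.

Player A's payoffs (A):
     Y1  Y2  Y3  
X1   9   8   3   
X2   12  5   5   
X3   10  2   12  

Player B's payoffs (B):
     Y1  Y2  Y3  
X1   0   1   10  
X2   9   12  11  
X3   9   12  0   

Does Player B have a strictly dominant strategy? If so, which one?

Check whether one of Player B's strategies beats all alternatives regardless of what the opponent does.
Y1 is not dominant: against X1, Y2 gives 1 > 0.
Y2 is not dominant: against X1, Y3 gives 10 > 1.
Y3 is not dominant: against X2, Y2 gives 12 > 11.
No single strategy is best against every opponent action.

No strictly dominant strategy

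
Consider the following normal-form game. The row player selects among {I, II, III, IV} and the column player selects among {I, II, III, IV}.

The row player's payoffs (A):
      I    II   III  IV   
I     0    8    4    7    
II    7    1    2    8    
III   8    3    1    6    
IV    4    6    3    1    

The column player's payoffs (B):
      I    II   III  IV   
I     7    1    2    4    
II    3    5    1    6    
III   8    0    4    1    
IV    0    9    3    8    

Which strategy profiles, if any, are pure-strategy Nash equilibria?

(II, IV) and (III, I)

A profile is a Nash equilibrium when each player is best-responding to the other.
The row player's best responses — vs I: III (payoff 8); vs II: I (payoff 8); vs III: I (payoff 4); vs IV: II (payoff 8).
The column player's best responses — vs I: I (payoff 7); vs II: IV (payoff 6); vs III: I (payoff 8); vs IV: II (payoff 9).
Mutual best responses occur at (II, IV) and (III, I); at each, neither player gains by switching.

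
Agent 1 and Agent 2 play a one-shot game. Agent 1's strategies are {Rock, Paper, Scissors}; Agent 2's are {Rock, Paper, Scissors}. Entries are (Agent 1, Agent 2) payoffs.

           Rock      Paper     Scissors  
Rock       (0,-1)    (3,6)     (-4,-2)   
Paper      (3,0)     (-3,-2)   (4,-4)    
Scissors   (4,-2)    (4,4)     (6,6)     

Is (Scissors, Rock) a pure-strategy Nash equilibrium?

No

Holding Agent 2 at Rock: Agent 1 gets 4 from Scissors, versus 0 from Rock, 3 from Paper. No profitable deviation for Agent 1.
Holding Agent 1 at Scissors: Agent 2 gets -2 from Rock but could get 6 by switching to Scissors. Agent 2 has a profitable deviation.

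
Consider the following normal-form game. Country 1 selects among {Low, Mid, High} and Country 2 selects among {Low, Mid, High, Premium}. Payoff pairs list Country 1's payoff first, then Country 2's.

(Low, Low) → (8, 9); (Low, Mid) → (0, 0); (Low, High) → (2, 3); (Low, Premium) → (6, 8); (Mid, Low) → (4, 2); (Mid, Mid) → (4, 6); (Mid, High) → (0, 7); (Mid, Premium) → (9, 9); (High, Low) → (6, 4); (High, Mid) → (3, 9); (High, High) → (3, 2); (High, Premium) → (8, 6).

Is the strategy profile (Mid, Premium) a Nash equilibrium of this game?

Yes

Holding Country 2 at Premium: Country 1 gets 9 from Mid, versus 6 from Low, 8 from High. No profitable deviation for Country 1.
Holding Country 1 at Mid: Country 2 gets 9 from Premium, versus 2 from Low, 6 from Mid, 7 from High. No profitable deviation for Country 2 either.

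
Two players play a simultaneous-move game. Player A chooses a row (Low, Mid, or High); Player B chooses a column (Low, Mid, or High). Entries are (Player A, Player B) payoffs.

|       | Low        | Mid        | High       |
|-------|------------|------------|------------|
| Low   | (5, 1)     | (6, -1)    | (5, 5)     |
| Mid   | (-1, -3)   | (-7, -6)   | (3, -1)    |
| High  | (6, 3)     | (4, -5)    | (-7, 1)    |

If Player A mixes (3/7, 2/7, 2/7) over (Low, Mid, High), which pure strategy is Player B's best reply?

High

Compute Player B's expected payoff from each pure strategy against the given mix.
Low: (3/7)·1 + (2/7)·(-3) + (2/7)·3 = 3/7
Mid: (3/7)·(-1) + (2/7)·(-6) + (2/7)·(-5) = -25/7
High: (3/7)·5 + (2/7)·(-1) + (2/7)·1 = 15/7
Highest expected payoff is 15/7, from High.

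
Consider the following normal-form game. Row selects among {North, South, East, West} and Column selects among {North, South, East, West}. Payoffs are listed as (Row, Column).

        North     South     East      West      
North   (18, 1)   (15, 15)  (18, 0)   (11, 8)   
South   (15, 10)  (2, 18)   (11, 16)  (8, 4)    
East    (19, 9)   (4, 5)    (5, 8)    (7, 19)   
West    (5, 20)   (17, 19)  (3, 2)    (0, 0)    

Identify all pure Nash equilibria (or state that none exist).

Find each player's best response to every opponent strategy; NE are the intersections.
Row's best responses — vs North: East (payoff 19); vs South: West (payoff 17); vs East: North (payoff 18); vs West: North (payoff 11).
Column's best responses — vs North: South (payoff 15); vs South: South (payoff 18); vs East: West (payoff 19); vs West: North (payoff 20).
No cell has both players best-responding. For instance, Row's best reply to North is East, but against East Column prefers West over North.

None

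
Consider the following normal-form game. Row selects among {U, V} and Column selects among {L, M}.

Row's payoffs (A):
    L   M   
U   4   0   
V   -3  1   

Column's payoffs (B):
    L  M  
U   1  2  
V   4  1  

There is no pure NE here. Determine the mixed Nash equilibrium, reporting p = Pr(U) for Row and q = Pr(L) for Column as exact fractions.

Each player's mixing probability is pinned down by making the *other* player indifferent.
Column indifferent between L and M: p·1 + (1−p)·4 = p·2 + (1−p)·1 ⟹ 4 + (-3)p = 1 + 1p ⟹ p = 3/4.
Row indifferent between U and V: q·4 + (1−q)·0 = q·(-3) + (1−q)·1 ⟹ 0 + 4q = 1 + (-4)q ⟹ q = 1/8.

p = 3/4, q = 1/8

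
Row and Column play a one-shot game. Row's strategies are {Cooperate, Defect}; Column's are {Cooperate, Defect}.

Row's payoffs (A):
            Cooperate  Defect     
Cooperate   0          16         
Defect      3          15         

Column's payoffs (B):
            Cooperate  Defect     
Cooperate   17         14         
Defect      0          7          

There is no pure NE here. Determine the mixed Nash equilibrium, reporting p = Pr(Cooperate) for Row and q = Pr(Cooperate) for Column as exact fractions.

p = 7/10, q = 1/4

In a mixed NE each player is indifferent between their pure strategies, so the opponent's mix sets the indifference.
Column indifferent between Cooperate and Defect: p·17 + (1−p)·0 = p·14 + (1−p)·7 ⟹ 0 + 17p = 7 + 7p ⟹ p = 7/10.
Row indifferent between Cooperate and Defect: q·0 + (1−q)·16 = q·3 + (1−q)·15 ⟹ 16 + (-16)q = 15 + (-12)q ⟹ q = 1/4.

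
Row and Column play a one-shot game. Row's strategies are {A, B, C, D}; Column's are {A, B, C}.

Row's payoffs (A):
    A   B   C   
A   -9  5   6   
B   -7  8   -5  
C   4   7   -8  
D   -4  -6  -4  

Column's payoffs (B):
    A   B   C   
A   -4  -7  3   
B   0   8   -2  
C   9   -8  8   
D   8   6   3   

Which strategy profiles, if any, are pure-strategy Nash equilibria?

Check mutual best responses: a cell is a NE iff neither player can gain by unilaterally deviating.
Row's best responses — vs A: C (payoff 4); vs B: B (payoff 8); vs C: A (payoff 6).
Column's best responses — vs A: C (payoff 3); vs B: B (payoff 8); vs C: A (payoff 9); vs D: A (payoff 8).
Mutual best responses occur at (A, C), (B, B), and (C, A); at each, neither player gains by switching.

(A, C), (B, B), and (C, A)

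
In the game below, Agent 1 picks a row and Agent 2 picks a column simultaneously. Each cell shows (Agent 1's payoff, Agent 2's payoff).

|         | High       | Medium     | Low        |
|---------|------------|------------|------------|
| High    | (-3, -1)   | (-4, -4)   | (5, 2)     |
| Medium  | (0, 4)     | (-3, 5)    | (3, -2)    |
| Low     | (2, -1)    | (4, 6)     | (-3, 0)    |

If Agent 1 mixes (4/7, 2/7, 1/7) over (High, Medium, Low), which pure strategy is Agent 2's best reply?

Compute Agent 2's expected payoff from each pure strategy against the given mix.
High: (4/7)·(-1) + (2/7)·4 + (1/7)·(-1) = 3/7
Medium: (4/7)·(-4) + (2/7)·5 + (1/7)·6 = 0
Low: (4/7)·2 + (2/7)·(-2) + (1/7)·0 = 4/7
Highest expected payoff is 4/7, from Low.

Low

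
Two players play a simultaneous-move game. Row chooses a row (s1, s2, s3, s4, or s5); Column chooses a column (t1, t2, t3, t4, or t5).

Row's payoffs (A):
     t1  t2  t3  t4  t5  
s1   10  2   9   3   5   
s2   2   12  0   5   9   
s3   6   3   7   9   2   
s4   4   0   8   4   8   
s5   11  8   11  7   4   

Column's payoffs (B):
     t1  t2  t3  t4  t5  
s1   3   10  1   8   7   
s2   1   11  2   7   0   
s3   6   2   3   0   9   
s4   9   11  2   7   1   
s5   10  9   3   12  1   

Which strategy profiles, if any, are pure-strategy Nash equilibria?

A profile is a Nash equilibrium when each player is best-responding to the other.
Row's best responses — vs t1: s5 (payoff 11); vs t2: s2 (payoff 12); vs t3: s5 (payoff 11); vs t4: s3 (payoff 9); vs t5: s2 (payoff 9).
Column's best responses — vs s1: t2 (payoff 10); vs s2: t2 (payoff 11); vs s3: t5 (payoff 9); vs s4: t2 (payoff 11); vs s5: t4 (payoff 12).
The only mutual best response is (s2, t2); neither player gains by switching there.

(s2, t2)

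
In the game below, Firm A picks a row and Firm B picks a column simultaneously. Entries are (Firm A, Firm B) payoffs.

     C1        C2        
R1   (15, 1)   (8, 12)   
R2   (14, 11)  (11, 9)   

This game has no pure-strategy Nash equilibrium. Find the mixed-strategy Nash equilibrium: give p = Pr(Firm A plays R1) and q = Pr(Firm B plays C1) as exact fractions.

Each player's mixing probability is pinned down by making the *other* player indifferent.
Firm B indifferent between C1 and C2: p·1 + (1−p)·11 = p·12 + (1−p)·9 ⟹ 11 + (-10)p = 9 + 3p ⟹ p = 2/13.
Firm A indifferent between R1 and R2: q·15 + (1−q)·8 = q·14 + (1−q)·11 ⟹ 8 + 7q = 11 + 3q ⟹ q = 3/4.

p = 2/13, q = 3/4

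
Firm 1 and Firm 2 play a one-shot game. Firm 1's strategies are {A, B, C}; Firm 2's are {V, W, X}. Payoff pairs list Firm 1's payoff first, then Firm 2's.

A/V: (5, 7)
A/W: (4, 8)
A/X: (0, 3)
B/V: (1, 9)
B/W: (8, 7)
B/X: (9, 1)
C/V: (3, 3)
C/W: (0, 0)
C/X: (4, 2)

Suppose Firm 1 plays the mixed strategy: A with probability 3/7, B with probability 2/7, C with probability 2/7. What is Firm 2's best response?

V

Compute Firm 2's expected payoff from each pure strategy against the given mix.
V: (3/7)·7 + (2/7)·9 + (2/7)·3 = 45/7
W: (3/7)·8 + (2/7)·7 + (2/7)·0 = 38/7
X: (3/7)·3 + (2/7)·1 + (2/7)·2 = 15/7
Highest expected payoff is 45/7, from V.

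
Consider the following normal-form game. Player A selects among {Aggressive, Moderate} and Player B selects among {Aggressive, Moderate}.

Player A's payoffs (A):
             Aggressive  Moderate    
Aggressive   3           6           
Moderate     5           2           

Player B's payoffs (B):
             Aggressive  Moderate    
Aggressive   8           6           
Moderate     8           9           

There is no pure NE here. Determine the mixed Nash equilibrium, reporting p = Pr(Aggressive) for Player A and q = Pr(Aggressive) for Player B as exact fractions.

p = 1/3, q = 2/3

In a mixed NE each player is indifferent between their pure strategies, so the opponent's mix sets the indifference.
Player B indifferent between Aggressive and Moderate: p·8 + (1−p)·8 = p·6 + (1−p)·9 ⟹ 8 + 0p = 9 + (-3)p ⟹ p = 1/3.
Player A indifferent between Aggressive and Moderate: q·3 + (1−q)·6 = q·5 + (1−q)·2 ⟹ 6 + (-3)q = 2 + 3q ⟹ q = 2/3.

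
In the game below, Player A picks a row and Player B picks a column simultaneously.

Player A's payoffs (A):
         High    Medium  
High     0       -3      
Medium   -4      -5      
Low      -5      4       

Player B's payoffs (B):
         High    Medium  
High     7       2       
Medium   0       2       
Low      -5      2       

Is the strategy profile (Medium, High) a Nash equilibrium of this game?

Holding Player B at High: Player A gets -4 from Medium but could get 0 by switching to High. Player A has a profitable deviation.

No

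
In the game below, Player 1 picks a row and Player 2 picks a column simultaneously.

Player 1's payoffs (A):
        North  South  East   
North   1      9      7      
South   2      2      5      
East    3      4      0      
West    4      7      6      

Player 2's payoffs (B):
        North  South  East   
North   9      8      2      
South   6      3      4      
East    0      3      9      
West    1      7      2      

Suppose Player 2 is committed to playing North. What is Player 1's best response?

West

With Player 2 fixed at North, Player 1's payoffs are: North → 1, South → 2, East → 3, West → 4.
The maximum is 4, achieved by West.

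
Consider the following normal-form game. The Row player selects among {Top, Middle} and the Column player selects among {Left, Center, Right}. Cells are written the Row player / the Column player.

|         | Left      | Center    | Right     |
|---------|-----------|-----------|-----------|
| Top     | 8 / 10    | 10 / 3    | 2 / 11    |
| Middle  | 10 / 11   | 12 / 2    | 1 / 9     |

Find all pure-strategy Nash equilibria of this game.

Find each player's best response to every opponent strategy; NE are the intersections.
The Row player's best responses — vs Left: Middle (payoff 10); vs Center: Middle (payoff 12); vs Right: Top (payoff 2).
The Column player's best responses — vs Top: Right (payoff 11); vs Middle: Left (payoff 11).
Mutual best responses occur at (Top, Right) and (Middle, Left); at each, neither player gains by switching.

(Top, Right) and (Middle, Left)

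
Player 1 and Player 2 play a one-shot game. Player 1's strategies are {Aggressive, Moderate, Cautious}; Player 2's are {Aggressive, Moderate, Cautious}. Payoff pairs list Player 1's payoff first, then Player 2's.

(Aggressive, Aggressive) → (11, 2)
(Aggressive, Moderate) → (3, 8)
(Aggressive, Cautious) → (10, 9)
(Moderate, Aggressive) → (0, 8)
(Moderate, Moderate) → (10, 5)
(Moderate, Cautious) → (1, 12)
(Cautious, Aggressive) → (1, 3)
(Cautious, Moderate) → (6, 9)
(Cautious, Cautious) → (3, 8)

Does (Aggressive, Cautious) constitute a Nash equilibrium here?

Yes

Holding Player 2 at Cautious: Player 1 gets 10 from Aggressive, versus 1 from Moderate, 3 from Cautious. No profitable deviation for Player 1.
Holding Player 1 at Aggressive: Player 2 gets 9 from Cautious, versus 2 from Aggressive, 8 from Moderate. No profitable deviation for Player 2 either.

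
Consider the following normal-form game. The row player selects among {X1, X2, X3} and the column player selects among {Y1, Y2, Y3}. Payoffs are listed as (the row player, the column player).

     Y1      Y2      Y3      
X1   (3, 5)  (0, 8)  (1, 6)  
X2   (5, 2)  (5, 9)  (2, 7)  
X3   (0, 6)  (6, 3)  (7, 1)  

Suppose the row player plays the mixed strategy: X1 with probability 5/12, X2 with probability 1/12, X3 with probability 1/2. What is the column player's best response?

Compute the column player's expected payoff from each pure strategy against the given mix.
Y1: (5/12)·5 + (1/12)·2 + (1/2)·6 = 21/4
Y2: (5/12)·8 + (1/12)·9 + (1/2)·3 = 67/12
Y3: (5/12)·6 + (1/12)·7 + (1/2)·1 = 43/12
Highest expected payoff is 67/12, from Y2.

Y2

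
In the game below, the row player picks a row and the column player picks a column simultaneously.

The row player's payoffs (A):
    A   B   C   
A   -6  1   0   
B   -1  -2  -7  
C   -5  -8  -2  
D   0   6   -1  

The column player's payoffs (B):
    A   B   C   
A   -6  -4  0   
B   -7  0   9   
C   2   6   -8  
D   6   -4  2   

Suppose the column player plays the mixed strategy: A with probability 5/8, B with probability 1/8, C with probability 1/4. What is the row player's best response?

Compute the row player's expected payoff from each pure strategy against the given mix.
A: (5/8)·(-6) + (1/8)·1 + (1/4)·0 = -29/8
B: (5/8)·(-1) + (1/8)·(-2) + (1/4)·(-7) = -21/8
C: (5/8)·(-5) + (1/8)·(-8) + (1/4)·(-2) = -37/8
D: (5/8)·0 + (1/8)·6 + (1/4)·(-1) = 1/2
Highest expected payoff is 1/2, from D.

D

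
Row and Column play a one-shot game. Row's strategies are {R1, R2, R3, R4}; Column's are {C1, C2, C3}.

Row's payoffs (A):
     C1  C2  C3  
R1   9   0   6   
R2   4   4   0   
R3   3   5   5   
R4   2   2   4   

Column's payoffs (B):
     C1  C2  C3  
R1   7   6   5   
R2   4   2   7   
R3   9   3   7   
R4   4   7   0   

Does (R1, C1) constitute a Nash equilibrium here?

Yes

Holding Column at C1: Row gets 9 from R1, versus 4 from R2, 3 from R3, 2 from R4. No profitable deviation for Row.
Holding Row at R1: Column gets 7 from C1, versus 6 from C2, 5 from C3. No profitable deviation for Column either.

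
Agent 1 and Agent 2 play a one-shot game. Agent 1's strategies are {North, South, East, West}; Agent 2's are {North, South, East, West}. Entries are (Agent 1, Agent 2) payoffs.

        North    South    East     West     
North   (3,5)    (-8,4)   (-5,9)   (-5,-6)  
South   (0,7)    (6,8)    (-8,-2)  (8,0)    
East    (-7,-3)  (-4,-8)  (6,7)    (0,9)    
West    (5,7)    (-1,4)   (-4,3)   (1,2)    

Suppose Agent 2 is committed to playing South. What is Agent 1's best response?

South

With Agent 2 fixed at South, Agent 1's payoffs are: North → -8, South → 6, East → -4, West → -1.
The maximum is 6, achieved by South.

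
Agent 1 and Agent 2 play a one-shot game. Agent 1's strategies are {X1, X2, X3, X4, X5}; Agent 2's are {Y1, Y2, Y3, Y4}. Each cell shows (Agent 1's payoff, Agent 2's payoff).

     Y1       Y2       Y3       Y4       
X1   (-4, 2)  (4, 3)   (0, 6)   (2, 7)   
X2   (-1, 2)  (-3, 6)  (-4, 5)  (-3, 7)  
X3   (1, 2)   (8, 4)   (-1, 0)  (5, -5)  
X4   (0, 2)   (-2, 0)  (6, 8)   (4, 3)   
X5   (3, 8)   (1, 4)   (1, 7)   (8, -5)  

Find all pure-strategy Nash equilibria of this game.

Find each player's best response to every opponent strategy; NE are the intersections.
Agent 1's best responses — vs Y1: X5 (payoff 3); vs Y2: X3 (payoff 8); vs Y3: X4 (payoff 6); vs Y4: X5 (payoff 8).
Agent 2's best responses — vs X1: Y4 (payoff 7); vs X2: Y4 (payoff 7); vs X3: Y2 (payoff 4); vs X4: Y3 (payoff 8); vs X5: Y1 (payoff 8).
Mutual best responses occur at (X3, Y2), (X4, Y3), and (X5, Y1); at each, neither player gains by switching.

(X3, Y2), (X4, Y3), and (X5, Y1)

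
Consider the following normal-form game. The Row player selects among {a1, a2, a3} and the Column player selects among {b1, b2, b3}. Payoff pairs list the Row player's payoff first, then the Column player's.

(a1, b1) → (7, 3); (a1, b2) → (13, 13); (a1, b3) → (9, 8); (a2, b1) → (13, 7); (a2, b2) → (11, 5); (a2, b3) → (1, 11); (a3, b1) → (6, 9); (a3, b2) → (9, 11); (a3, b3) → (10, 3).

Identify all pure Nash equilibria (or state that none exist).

(a1, b2)

Check mutual best responses: a cell is a NE iff neither player can gain by unilaterally deviating.
The Row player's best responses — vs b1: a2 (payoff 13); vs b2: a1 (payoff 13); vs b3: a3 (payoff 10).
The Column player's best responses — vs a1: b2 (payoff 13); vs a2: b3 (payoff 11); vs a3: b2 (payoff 11).
The only mutual best response is (a1, b2); neither player gains by switching there.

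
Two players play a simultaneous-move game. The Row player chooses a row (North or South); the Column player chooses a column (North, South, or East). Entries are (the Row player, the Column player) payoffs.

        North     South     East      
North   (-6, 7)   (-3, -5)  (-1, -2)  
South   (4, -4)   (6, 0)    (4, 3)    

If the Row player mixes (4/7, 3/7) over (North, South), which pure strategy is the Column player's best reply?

Compute the Column player's expected payoff from each pure strategy against the given mix.
North: (4/7)·7 + (3/7)·(-4) = 16/7
South: (4/7)·(-5) + (3/7)·0 = -20/7
East: (4/7)·(-2) + (3/7)·3 = 1/7
Highest expected payoff is 16/7, from North.

North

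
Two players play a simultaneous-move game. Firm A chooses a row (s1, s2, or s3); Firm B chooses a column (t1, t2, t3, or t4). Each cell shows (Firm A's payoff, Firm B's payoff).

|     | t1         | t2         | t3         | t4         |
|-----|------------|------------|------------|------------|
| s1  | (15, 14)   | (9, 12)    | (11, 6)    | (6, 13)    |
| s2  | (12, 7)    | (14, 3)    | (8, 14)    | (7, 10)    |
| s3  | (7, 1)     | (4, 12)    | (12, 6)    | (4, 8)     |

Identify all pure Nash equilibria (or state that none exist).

(s1, t1)

Find each player's best response to every opponent strategy; NE are the intersections.
Firm A's best responses — vs t1: s1 (payoff 15); vs t2: s2 (payoff 14); vs t3: s3 (payoff 12); vs t4: s2 (payoff 7).
Firm B's best responses — vs s1: t1 (payoff 14); vs s2: t3 (payoff 14); vs s3: t2 (payoff 12).
The only mutual best response is (s1, t1); neither player gains by switching there.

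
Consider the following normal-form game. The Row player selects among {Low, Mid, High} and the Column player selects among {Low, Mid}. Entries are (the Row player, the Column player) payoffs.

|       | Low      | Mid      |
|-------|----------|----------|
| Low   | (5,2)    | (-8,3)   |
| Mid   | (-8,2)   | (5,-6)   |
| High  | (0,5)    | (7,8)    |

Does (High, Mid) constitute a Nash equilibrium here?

Yes

Holding the Column player at Mid: the Row player gets 7 from High, versus -8 from Low, 5 from Mid. No profitable deviation for the Row player.
Holding the Row player at High: the Column player gets 8 from Mid, versus 5 from Low. No profitable deviation for the Column player either.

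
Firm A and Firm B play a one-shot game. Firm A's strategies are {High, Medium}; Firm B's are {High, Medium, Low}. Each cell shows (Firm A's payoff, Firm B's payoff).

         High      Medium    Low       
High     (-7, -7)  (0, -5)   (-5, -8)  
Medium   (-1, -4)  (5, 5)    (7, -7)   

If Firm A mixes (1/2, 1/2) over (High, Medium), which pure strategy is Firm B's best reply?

Medium

Compute Firm B's expected payoff from each pure strategy against the given mix.
High: (1/2)·(-7) + (1/2)·(-4) = -11/2
Medium: (1/2)·(-5) + (1/2)·5 = 0
Low: (1/2)·(-8) + (1/2)·(-7) = -15/2
Highest expected payoff is 0, from Medium.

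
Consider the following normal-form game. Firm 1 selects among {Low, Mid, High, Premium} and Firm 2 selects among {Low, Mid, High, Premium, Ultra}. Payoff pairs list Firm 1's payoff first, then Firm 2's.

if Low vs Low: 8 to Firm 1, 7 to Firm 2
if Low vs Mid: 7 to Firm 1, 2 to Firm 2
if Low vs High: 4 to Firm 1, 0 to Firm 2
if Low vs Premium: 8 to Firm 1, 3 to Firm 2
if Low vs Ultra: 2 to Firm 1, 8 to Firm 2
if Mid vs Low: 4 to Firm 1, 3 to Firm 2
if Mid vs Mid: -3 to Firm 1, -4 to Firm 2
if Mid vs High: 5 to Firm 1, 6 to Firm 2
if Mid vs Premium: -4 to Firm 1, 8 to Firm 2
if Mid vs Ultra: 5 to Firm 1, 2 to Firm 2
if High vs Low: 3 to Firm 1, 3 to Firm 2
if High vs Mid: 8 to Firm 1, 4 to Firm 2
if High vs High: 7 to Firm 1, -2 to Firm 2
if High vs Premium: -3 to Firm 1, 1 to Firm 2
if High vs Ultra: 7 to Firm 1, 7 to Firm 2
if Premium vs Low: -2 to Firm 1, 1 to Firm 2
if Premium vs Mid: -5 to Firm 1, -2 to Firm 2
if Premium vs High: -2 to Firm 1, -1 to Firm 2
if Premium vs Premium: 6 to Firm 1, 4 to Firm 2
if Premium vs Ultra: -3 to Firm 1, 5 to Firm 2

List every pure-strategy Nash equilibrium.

(High, Ultra)

A profile is a Nash equilibrium when each player is best-responding to the other.
Firm 1's best responses — vs Low: Low (payoff 8); vs Mid: High (payoff 8); vs High: High (payoff 7); vs Premium: Low (payoff 8); vs Ultra: High (payoff 7).
Firm 2's best responses — vs Low: Ultra (payoff 8); vs Mid: Premium (payoff 8); vs High: Ultra (payoff 7); vs Premium: Ultra (payoff 5).
The only mutual best response is (High, Ultra); neither player gains by switching there.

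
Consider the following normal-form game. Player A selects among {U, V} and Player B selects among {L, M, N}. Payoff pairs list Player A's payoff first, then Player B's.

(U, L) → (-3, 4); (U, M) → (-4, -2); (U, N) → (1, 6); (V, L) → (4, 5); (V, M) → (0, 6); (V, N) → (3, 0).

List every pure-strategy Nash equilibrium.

Check mutual best responses: a cell is a NE iff neither player can gain by unilaterally deviating.
Player A's best responses — vs L: V (payoff 4); vs M: V (payoff 0); vs N: V (payoff 3).
Player B's best responses — vs U: N (payoff 6); vs V: M (payoff 6).
The only mutual best response is (V, M); neither player gains by switching there.

(V, M)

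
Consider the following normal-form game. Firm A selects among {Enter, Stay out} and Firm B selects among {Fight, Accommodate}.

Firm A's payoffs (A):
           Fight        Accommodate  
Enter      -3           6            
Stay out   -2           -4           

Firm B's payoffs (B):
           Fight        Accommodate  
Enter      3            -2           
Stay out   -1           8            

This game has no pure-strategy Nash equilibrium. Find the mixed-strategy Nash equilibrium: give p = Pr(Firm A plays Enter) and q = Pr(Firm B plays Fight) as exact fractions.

p = 9/14, q = 10/11

Each player's mixing probability is pinned down by making the *other* player indifferent.
Firm B indifferent between Fight and Accommodate: p·3 + (1−p)·(-1) = p·(-2) + (1−p)·8 ⟹ (-1) + 4p = 8 + (-10)p ⟹ p = 9/14.
Firm A indifferent between Enter and Stay out: q·(-3) + (1−q)·6 = q·(-2) + (1−q)·(-4) ⟹ 6 + (-9)q = (-4) + 2q ⟹ q = 10/11.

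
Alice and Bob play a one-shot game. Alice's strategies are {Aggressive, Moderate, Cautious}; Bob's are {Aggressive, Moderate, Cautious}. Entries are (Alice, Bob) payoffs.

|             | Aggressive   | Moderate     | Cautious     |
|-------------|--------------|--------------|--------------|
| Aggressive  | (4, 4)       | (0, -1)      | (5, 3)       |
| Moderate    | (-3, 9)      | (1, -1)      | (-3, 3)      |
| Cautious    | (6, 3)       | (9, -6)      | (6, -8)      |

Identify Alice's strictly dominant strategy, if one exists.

Check whether one of Alice's strategies beats all alternatives regardless of what the opponent does.
Cautious strictly dominates: vs Aggressive: 6 > each of {4, -3}; vs Moderate: 9 > each of {0, 1}; vs Cautious: 6 > each of {5, -3}.

Cautious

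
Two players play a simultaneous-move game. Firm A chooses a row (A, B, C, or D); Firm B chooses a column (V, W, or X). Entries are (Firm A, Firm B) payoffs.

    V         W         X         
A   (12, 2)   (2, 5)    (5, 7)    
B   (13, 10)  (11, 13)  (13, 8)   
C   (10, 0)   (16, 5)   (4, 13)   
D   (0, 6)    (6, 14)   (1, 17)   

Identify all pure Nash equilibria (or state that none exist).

Find each player's best response to every opponent strategy; NE are the intersections.
Firm A's best responses — vs V: B (payoff 13); vs W: C (payoff 16); vs X: B (payoff 13).
Firm B's best responses — vs A: X (payoff 7); vs B: W (payoff 13); vs C: X (payoff 13); vs D: X (payoff 17).
No cell has both players best-responding. For instance, Firm A's best reply to X is B, but against B Firm B prefers W over X.

There is no pure-strategy Nash equilibrium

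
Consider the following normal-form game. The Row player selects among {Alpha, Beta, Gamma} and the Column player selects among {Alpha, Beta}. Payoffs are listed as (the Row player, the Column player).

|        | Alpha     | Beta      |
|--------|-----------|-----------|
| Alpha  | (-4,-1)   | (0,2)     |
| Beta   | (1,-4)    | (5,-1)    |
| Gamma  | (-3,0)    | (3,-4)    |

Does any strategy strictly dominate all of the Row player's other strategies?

A strategy is strictly dominant if it gives the Row player a strictly higher payoff than every other strategy, against every choice by the opponent.
Beta strictly dominates: vs Alpha: 1 > each of {-4, -3}; vs Beta: 5 > each of {0, 3}.

Beta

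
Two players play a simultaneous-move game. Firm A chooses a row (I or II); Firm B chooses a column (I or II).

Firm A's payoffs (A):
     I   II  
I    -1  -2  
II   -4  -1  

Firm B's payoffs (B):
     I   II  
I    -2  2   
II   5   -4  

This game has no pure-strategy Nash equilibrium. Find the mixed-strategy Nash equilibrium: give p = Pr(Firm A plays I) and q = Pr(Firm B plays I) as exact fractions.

p = 9/13, q = 1/4

In a mixed NE each player is indifferent between their pure strategies, so the opponent's mix sets the indifference.
Firm B indifferent between I and II: p·(-2) + (1−p)·5 = p·2 + (1−p)·(-4) ⟹ 5 + (-7)p = (-4) + 6p ⟹ p = 9/13.
Firm A indifferent between I and II: q·(-1) + (1−q)·(-2) = q·(-4) + (1−q)·(-1) ⟹ (-2) + 1q = (-1) + (-3)q ⟹ q = 1/4.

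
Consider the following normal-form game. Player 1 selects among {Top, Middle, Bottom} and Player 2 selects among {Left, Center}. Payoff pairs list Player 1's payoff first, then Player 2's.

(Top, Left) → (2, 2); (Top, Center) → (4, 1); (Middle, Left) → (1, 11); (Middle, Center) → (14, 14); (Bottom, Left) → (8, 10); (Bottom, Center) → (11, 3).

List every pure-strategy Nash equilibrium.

(Middle, Center) and (Bottom, Left)

Find each player's best response to every opponent strategy; NE are the intersections.
Player 1's best responses — vs Left: Bottom (payoff 8); vs Center: Middle (payoff 14).
Player 2's best responses — vs Top: Left (payoff 2); vs Middle: Center (payoff 14); vs Bottom: Left (payoff 10).
Mutual best responses occur at (Middle, Center) and (Bottom, Left); at each, neither player gains by switching.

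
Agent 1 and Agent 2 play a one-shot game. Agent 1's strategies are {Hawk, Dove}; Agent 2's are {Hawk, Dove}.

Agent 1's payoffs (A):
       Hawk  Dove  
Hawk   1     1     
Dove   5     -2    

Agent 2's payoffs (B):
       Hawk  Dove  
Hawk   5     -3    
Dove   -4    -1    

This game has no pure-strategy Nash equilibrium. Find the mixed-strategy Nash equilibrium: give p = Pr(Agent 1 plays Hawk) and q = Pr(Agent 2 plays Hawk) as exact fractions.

p = 3/11, q = 3/7

Each player's mixing probability is pinned down by making the *other* player indifferent.
Agent 2 indifferent between Hawk and Dove: p·5 + (1−p)·(-4) = p·(-3) + (1−p)·(-1) ⟹ (-4) + 9p = (-1) + (-2)p ⟹ p = 3/11.
Agent 1 indifferent between Hawk and Dove: q·1 + (1−q)·1 = q·5 + (1−q)·(-2) ⟹ 1 + 0q = (-2) + 7q ⟹ q = 3/7.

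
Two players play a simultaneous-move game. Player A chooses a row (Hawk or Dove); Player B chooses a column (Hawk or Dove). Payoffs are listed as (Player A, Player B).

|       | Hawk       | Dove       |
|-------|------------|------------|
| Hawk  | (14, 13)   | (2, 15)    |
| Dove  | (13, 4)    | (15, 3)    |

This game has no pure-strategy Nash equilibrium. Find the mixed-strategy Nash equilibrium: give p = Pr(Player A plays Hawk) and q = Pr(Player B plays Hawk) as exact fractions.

In a mixed NE each player is indifferent between their pure strategies, so the opponent's mix sets the indifference.
Player B indifferent between Hawk and Dove: p·13 + (1−p)·4 = p·15 + (1−p)·3 ⟹ 4 + 9p = 3 + 12p ⟹ p = 1/3.
Player A indifferent between Hawk and Dove: q·14 + (1−q)·2 = q·13 + (1−q)·15 ⟹ 2 + 12q = 15 + (-2)q ⟹ q = 13/14.

p = 1/3, q = 13/14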